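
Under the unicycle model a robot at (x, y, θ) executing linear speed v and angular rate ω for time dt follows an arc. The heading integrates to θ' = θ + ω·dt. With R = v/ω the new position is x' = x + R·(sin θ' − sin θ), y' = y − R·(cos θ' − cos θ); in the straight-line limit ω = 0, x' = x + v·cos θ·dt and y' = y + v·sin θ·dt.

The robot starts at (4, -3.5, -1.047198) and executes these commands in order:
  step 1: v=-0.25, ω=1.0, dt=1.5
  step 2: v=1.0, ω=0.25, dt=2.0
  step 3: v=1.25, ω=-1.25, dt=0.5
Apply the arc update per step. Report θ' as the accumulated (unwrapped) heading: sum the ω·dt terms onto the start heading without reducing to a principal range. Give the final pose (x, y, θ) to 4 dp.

(5.6774, -1.7536, 0.3278)

step 1: θ'=0.4528 (R=-0.2500) → pose (3.6741, -3.4002, 0.4528)
step 2: θ'=0.9528 (R=4.0000) → pose (5.1843, -2.1209, 0.9528)
step 3: θ'=0.3278 (R=-1.0000) → pose (5.6774, -1.7536, 0.3278)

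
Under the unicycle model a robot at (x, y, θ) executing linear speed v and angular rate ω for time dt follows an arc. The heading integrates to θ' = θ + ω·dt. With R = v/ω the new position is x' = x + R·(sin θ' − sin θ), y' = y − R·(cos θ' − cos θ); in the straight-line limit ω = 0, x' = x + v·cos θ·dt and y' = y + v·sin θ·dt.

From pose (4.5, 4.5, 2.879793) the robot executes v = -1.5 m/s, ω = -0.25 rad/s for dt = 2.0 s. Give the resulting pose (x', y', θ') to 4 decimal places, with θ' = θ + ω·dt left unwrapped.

θ' = 2.8798 + -0.25·2.0 = 2.3798
R = v/ω = -1.5/-0.25 = 6.0000
x' = 4.5 + 6.0000·(sin 2.3798 − sin 2.8798) = 7.0884
y' = 4.5 − 6.0000·(cos 2.3798 − cos 2.8798) = 3.0460

(7.0884, 3.0460, 2.3798)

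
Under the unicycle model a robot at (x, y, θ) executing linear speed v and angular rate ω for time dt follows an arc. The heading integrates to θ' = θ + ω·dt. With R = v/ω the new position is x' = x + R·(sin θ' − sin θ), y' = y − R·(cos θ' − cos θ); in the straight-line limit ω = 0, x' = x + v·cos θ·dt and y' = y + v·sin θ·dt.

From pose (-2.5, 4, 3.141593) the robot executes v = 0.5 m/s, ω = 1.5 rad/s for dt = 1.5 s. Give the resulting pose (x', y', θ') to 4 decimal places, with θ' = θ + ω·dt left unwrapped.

(-2.7594, 3.4573, 5.3916)

θ' = 3.1416 + 1.5·1.5 = 5.3916
R = v/ω = 0.5/1.5 = 0.3333
x' = -2.5 + 0.3333·(sin 5.3916 − sin 3.1416) = -2.7594
y' = 4 − 0.3333·(cos 5.3916 − cos 3.1416) = 3.4573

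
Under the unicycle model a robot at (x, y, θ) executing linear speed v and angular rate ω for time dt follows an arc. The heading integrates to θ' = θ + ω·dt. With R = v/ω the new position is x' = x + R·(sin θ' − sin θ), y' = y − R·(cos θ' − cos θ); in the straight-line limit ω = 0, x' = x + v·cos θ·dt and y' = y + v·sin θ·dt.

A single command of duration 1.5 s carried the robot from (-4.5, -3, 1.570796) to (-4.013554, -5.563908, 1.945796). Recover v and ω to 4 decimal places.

v = -1.7500, ω = 0.2500

Δθ = 1.945796 − 1.570796 = 0.375000
ω = Δθ/dt = 0.375000/1.5 = 0.2500
R = −Δy/(cos θ' − cos θ) = -7.0000
v = R·ω = -7.0000·0.2500 = -1.7500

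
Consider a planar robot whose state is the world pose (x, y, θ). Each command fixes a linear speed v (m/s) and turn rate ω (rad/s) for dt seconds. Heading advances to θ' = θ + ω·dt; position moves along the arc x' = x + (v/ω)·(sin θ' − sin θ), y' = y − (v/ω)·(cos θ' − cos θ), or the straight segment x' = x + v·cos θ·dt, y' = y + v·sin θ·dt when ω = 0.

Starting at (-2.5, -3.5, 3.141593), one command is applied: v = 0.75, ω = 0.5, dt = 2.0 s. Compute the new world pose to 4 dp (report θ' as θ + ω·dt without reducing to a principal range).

(-3.7622, -4.1895, 4.1416)

θ' = 3.1416 + 0.5·2.0 = 4.1416
R = v/ω = 0.75/0.5 = 1.5000
x' = -2.5 + 1.5000·(sin 4.1416 − sin 3.1416) = -3.7622
y' = -3.5 − 1.5000·(cos 4.1416 − cos 3.1416) = -4.1895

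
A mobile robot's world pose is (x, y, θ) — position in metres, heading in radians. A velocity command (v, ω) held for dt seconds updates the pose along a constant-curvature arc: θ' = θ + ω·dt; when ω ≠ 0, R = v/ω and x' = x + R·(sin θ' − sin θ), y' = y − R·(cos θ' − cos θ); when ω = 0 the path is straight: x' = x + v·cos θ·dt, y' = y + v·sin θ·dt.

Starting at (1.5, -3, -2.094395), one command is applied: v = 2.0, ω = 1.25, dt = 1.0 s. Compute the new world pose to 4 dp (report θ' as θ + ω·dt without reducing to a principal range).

θ' = -2.0944 + 1.25·1.0 = -0.8444
R = v/ω = 2.0/1.25 = 1.6000
x' = 1.5 + 1.6000·(sin -0.8444 − sin -2.0944) = 1.6895
y' = -3 − 1.6000·(cos -0.8444 − cos -2.0944) = -4.8627

(1.6895, -4.8627, -0.8444)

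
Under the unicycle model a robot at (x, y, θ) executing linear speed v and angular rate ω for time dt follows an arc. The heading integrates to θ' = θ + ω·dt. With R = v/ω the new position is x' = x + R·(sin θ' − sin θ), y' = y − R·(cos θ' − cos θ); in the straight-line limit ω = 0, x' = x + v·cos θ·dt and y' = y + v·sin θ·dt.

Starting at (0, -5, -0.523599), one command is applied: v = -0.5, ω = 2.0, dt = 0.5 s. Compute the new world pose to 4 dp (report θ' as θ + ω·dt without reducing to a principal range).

θ' = -0.5236 + 2.0·0.5 = 0.4764
R = v/ω = -0.5/2.0 = -0.2500
x' = 0 + -0.2500·(sin 0.4764 − sin -0.5236) = -0.2396
y' = -5 − -0.2500·(cos 0.4764 − cos -0.5236) = -4.9943

(-0.2396, -4.9943, 0.4764)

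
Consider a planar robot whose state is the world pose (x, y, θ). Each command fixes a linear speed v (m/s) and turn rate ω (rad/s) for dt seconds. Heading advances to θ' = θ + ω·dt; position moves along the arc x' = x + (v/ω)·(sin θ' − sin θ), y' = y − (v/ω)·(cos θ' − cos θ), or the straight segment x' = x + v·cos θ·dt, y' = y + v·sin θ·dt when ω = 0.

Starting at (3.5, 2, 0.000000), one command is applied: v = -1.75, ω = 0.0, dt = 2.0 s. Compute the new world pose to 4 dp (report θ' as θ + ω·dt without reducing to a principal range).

(0.0000, 2.0000, 0.0000)

θ' = 0.0000 + 0.0·2.0 = 0.0000
ω = 0 → straight: x' = 3.5 + -1.75·cos(0.0000)·2.0 = 0.0000
y' = 2 + -1.75·sin(0.0000)·2.0 = 2.0000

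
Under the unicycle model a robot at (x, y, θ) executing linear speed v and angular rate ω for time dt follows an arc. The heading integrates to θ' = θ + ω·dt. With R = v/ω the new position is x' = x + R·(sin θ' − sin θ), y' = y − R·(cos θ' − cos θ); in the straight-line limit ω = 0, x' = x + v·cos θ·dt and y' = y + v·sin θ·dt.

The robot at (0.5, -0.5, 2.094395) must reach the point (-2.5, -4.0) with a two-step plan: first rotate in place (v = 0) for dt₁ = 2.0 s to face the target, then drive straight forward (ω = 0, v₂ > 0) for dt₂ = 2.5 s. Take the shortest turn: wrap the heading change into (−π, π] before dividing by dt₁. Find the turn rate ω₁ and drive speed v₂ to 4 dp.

ω₁ = 0.9547, v₂ = 1.8439

heading to target = atan2(-4−-0.5, -2.5−0.5) = -2.2794
Δθ = wrap(-2.2794 − 2.0944) = 1.9094; ω₁ = Δθ/dt₁ = 0.9547
distance = √((-2.5−0.5)² + (-4−-0.5)²) = 4.6098; v₂ = distance/dt₂ = 1.8439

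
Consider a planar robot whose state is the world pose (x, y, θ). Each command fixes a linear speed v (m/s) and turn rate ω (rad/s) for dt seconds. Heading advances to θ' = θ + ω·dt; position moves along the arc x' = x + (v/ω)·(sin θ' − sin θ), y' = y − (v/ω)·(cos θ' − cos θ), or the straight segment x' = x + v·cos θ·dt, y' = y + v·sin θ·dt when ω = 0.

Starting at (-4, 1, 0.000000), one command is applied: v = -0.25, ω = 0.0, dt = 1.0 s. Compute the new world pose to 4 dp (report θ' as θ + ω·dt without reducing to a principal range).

θ' = 0.0000 + 0.0·1.0 = 0.0000
ω = 0 → straight: x' = -4 + -0.25·cos(0.0000)·1.0 = -4.2500
y' = 1 + -0.25·sin(0.0000)·1.0 = 1.0000

(-4.2500, 1.0000, 0.0000)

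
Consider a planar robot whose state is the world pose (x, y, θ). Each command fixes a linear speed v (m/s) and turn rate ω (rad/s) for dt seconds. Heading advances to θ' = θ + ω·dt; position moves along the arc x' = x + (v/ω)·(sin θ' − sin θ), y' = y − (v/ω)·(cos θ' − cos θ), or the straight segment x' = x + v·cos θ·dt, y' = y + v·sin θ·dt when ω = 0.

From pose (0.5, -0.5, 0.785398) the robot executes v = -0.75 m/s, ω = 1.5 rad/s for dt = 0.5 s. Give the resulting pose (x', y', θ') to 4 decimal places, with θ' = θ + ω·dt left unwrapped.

θ' = 0.7854 + 1.5·0.5 = 1.5354
R = v/ω = -0.75/1.5 = -0.5000
x' = 0.5 + -0.5000·(sin 1.5354 − sin 0.7854) = 0.3539
y' = -0.5 − -0.5000·(cos 1.5354 − cos 0.7854) = -0.8359

(0.3539, -0.8359, 1.5354)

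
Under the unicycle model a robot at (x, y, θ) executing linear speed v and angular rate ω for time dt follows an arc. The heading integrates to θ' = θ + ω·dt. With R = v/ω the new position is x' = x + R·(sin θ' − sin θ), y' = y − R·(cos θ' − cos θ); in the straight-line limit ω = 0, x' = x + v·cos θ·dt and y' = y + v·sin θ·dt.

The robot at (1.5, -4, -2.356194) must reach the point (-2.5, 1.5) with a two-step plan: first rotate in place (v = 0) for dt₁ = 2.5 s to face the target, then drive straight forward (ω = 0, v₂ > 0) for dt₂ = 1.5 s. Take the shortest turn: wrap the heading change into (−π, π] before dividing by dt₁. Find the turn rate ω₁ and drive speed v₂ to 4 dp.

heading to target = atan2(1.5−-4, -2.5−1.5) = 2.1996
Δθ = wrap(2.1996 − -2.3562) = -1.7274; ω₁ = Δθ/dt₁ = -0.6910
distance = √((-2.5−1.5)² + (1.5−-4)²) = 6.8007; v₂ = distance/dt₂ = 4.5338

ω₁ = -0.6910, v₂ = 4.5338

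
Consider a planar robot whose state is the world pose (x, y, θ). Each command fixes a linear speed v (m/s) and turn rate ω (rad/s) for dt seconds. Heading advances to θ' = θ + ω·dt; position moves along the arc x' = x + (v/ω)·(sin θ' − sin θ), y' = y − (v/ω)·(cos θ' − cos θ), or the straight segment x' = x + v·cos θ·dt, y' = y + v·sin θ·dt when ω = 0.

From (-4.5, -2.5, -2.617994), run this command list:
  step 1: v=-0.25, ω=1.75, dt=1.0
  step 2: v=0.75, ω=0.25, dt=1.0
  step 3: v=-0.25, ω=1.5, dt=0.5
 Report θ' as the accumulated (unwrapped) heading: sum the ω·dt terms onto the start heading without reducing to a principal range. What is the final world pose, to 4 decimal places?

(-4.0300, -2.7606, 0.1320)

step 1: θ'=-0.8680 (R=-0.1429) → pose (-4.4624, -2.2839, -0.8680)
step 2: θ'=-0.6180 (R=3.0000) → pose (-3.9115, -2.7900, -0.6180)
step 3: θ'=0.1320 (R=-0.1667) → pose (-4.0300, -2.7606, 0.1320)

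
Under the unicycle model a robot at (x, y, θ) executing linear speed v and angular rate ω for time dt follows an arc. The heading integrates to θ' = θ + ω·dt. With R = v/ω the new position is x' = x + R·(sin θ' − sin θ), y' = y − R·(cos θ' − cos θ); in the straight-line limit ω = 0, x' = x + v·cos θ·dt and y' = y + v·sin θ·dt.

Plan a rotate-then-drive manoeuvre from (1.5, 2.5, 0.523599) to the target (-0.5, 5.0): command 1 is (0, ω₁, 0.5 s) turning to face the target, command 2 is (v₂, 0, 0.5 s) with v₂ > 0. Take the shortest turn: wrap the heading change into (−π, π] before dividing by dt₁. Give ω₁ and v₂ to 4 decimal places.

heading to target = atan2(5−2.5, -0.5−1.5) = 2.2455
Δθ = wrap(2.2455 − 0.5236) = 1.7219; ω₁ = Δθ/dt₁ = 3.4439
distance = √((-0.5−1.5)² + (5−2.5)²) = 3.2016; v₂ = distance/dt₂ = 6.4031

ω₁ = 3.4439, v₂ = 6.4031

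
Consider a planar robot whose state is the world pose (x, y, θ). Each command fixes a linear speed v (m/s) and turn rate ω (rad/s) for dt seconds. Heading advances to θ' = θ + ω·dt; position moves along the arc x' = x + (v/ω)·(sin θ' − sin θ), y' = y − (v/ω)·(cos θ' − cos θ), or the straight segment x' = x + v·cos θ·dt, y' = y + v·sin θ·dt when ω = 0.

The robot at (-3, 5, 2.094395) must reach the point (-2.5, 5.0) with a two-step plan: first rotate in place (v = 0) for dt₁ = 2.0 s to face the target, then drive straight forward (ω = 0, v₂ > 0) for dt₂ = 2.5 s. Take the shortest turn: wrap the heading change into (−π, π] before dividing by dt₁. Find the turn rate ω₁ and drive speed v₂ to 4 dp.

heading to target = atan2(5−5, -2.5−-3) = 0.0000
Δθ = wrap(0.0000 − 2.0944) = -2.0944; ω₁ = Δθ/dt₁ = -1.0472
distance = √((-2.5−-3)² + (5−5)²) = 0.5000; v₂ = distance/dt₂ = 0.2000

ω₁ = -1.0472, v₂ = 0.2000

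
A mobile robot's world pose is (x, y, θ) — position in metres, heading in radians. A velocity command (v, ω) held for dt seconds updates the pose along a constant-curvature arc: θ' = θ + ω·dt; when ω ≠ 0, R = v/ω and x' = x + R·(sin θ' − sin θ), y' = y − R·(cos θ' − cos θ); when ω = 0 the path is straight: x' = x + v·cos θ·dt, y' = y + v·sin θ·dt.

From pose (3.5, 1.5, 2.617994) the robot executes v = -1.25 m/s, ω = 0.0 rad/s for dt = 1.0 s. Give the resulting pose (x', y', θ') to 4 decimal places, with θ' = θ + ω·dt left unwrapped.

(4.5825, 0.8750, 2.6180)

θ' = 2.6180 + 0.0·1.0 = 2.6180
ω = 0 → straight: x' = 3.5 + -1.25·cos(2.6180)·1.0 = 4.5825
y' = 1.5 + -1.25·sin(2.6180)·1.0 = 0.8750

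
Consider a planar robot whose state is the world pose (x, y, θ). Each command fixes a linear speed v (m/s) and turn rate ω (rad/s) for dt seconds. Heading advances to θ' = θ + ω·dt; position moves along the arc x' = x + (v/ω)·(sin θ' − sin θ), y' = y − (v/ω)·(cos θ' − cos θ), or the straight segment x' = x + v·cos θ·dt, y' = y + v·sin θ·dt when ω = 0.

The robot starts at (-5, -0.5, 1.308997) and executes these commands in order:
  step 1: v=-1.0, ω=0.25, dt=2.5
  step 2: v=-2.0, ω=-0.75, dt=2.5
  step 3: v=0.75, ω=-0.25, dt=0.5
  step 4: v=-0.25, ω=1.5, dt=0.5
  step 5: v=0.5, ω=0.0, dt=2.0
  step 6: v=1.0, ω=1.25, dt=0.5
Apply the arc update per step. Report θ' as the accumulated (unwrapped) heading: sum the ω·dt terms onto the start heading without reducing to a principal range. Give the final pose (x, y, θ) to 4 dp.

(-5.9101, -5.5593, 1.3090)

step 1: θ'=1.9340 (R=-4.0000) → pose (-4.8754, -2.9563, 1.9340)
step 2: θ'=0.0590 (R=2.6667) → pose (-7.2108, -6.5658, 0.0590)
step 3: θ'=-0.0660 (R=-3.0000) → pose (-6.8361, -6.5671, -0.0660)
step 4: θ'=0.6840 (R=-0.1667) → pose (-6.9524, -6.6042, 0.6840)
step 5: θ'=0.6840 (straight) → pose (-6.1773, -5.9723, 0.6840)
step 6: θ'=1.3090 (R=0.8000) → pose (-5.9101, -5.5593, 1.3090)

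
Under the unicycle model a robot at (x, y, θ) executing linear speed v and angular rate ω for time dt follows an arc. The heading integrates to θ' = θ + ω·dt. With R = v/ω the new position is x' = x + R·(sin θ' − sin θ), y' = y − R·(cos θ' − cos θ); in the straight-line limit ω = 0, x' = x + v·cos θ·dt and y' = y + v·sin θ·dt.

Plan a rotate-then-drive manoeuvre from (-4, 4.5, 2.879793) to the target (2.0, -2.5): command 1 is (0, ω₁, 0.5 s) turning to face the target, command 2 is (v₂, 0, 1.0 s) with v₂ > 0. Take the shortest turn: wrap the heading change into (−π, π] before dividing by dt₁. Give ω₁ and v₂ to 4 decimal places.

heading to target = atan2(-2.5−4.5, 2−-4) = -0.8622
Δθ = wrap(-0.8622 − 2.8798) = 2.5412; ω₁ = Δθ/dt₁ = 5.0824
distance = √((2−-4)² + (-2.5−4.5)²) = 9.2195; v₂ = distance/dt₂ = 9.2195

ω₁ = 5.0824, v₂ = 9.2195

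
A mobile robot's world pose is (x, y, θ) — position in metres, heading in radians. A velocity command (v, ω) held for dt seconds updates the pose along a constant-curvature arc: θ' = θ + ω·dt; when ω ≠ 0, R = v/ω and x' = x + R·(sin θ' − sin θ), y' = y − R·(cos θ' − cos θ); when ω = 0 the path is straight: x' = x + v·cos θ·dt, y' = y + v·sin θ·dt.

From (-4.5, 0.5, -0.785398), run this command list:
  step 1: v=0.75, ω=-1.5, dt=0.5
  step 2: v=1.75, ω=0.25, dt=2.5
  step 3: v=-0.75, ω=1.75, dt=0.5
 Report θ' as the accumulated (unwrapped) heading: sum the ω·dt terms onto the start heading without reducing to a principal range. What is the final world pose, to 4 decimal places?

(-3.2098, -3.7167, -0.0354)

step 1: θ'=-1.5354 (R=-0.5000) → pose (-4.3539, 0.1641, -1.5354)
step 2: θ'=-0.9104 (R=7.0000) → pose (-2.8865, -3.8821, -0.9104)
step 3: θ'=-0.0354 (R=-0.4286) → pose (-3.2098, -3.7167, -0.0354)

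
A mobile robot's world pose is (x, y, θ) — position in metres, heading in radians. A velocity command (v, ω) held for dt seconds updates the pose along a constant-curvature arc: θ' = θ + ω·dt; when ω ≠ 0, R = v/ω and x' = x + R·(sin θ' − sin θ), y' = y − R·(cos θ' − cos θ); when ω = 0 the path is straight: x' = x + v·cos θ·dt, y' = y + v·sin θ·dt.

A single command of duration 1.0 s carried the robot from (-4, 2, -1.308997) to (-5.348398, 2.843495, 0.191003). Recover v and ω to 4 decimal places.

v = -1.7500, ω = 1.5000

Δθ = 0.191003 − -1.308997 = 1.500000
ω = Δθ/dt = 1.500000/1.0 = 1.5000
R = Δx/(sin θ' − sin θ) = -1.1667
v = R·ω = -1.1667·1.5000 = -1.7500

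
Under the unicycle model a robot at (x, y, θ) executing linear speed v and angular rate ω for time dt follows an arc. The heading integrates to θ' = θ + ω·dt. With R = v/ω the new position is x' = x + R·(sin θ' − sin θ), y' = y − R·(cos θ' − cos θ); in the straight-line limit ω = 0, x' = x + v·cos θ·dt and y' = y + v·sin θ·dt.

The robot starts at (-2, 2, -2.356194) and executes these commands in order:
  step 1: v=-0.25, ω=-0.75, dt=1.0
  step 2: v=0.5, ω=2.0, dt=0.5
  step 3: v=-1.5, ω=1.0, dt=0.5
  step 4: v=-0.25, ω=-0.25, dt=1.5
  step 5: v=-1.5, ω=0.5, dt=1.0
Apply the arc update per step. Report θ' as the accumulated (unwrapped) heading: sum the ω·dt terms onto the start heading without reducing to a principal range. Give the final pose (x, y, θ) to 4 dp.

step 1: θ'=-3.1062 (R=0.3333) → pose (-1.7761, 2.0974, -3.1062)
step 2: θ'=-2.1062 (R=0.2500) → pose (-1.9823, 1.9751, -2.1062)
step 3: θ'=-1.6062 (R=-1.5000) → pose (-1.7733, 2.6873, -1.6062)
step 4: θ'=-1.9812 (R=1.0000) → pose (-1.6909, 3.0509, -1.9812)
step 5: θ'=-1.4812 (R=-3.0000) → pose (-1.4538, 4.5163, -1.4812)

(-1.4538, 4.5163, -1.4812)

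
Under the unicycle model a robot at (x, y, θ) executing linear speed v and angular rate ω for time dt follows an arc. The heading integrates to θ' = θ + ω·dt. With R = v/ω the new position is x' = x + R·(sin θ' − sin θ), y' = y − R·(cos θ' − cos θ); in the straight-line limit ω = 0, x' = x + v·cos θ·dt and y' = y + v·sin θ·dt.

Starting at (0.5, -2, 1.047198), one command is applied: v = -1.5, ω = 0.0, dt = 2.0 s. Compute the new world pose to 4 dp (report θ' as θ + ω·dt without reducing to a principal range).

θ' = 1.0472 + 0.0·2.0 = 1.0472
ω = 0 → straight: x' = 0.5 + -1.5·cos(1.0472)·2.0 = -1.0000
y' = -2 + -1.5·sin(1.0472)·2.0 = -4.5981

(-1.0000, -4.5981, 1.0472)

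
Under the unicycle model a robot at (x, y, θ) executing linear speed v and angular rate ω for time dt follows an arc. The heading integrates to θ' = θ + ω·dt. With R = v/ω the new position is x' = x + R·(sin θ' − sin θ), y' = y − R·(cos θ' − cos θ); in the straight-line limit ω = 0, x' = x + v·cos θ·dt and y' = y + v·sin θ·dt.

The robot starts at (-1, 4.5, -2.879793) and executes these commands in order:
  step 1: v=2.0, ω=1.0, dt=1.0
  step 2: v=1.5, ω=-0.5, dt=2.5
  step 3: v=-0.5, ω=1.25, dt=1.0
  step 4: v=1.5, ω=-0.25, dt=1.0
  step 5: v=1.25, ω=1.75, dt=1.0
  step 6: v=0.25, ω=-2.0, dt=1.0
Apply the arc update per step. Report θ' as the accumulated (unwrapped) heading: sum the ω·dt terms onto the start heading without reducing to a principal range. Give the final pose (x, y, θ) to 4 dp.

step 1: θ'=-1.8798 (R=2.0000) → pose (-2.3876, 3.1764, -1.8798)
step 2: θ'=-3.1298 (R=-3.0000) → pose (-5.2102, 1.0889, -3.1298)
step 3: θ'=-1.8798 (R=-0.4000) → pose (-4.8338, 1.3672, -1.8798)
step 4: θ'=-2.1298 (R=-6.0000) → pose (-5.4629, 0.0098, -2.1298)
step 5: θ'=-0.3798 (R=0.7143) → pose (-5.1222, -1.0324, -0.3798)
step 6: θ'=-2.3798 (R=-0.1250) → pose (-5.0822, -1.2389, -2.3798)

(-5.0822, -1.2389, -2.3798)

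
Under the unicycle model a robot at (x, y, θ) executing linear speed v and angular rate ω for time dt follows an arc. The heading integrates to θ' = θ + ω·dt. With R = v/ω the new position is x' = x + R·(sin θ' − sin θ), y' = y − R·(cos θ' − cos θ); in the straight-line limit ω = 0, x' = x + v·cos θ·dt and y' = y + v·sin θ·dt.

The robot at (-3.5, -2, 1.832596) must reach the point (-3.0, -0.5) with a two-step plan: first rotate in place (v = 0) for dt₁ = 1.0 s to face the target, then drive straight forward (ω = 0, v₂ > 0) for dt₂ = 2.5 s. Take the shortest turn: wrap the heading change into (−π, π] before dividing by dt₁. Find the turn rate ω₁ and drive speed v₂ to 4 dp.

ω₁ = -0.5836, v₂ = 0.6325

heading to target = atan2(-0.5−-2, -3−-3.5) = 1.2490
Δθ = wrap(1.2490 − 1.8326) = -0.5836; ω₁ = Δθ/dt₁ = -0.5836
distance = √((-3−-3.5)² + (-0.5−-2)²) = 1.5811; v₂ = distance/dt₂ = 0.6325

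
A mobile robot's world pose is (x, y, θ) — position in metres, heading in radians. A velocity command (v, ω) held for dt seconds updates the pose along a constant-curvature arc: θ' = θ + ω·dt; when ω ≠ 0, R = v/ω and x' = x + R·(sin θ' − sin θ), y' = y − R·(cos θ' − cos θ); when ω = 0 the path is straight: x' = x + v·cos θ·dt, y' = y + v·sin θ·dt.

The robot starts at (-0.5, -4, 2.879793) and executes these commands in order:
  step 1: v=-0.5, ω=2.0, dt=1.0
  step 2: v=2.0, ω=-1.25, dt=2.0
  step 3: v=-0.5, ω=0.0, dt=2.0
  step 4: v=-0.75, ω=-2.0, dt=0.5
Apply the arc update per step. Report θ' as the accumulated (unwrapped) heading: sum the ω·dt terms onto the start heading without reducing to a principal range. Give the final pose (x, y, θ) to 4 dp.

(-2.0378, -6.1740, 1.3798)

step 1: θ'=4.8798 (R=-0.2500) → pose (-0.1888, -3.7169, 4.8798)
step 2: θ'=2.3798 (R=-1.6000) → pose (-2.8708, -5.1412, 2.3798)
step 3: θ'=2.3798 (straight) → pose (-2.1472, -5.8314, 2.3798)
step 4: θ'=1.3798 (R=0.3750) → pose (-2.0378, -6.1740, 1.3798)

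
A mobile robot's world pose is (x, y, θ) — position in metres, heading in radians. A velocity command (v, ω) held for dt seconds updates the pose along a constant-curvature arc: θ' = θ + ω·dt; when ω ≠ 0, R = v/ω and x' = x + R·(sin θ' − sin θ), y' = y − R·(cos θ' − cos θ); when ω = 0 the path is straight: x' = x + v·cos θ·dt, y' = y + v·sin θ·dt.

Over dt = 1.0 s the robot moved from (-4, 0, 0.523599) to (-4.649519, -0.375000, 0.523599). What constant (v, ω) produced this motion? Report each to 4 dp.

v = -0.7500, ω = 0.0000

Δθ = 0.523599 − 0.523599 = 0.000000
ω = Δθ/dt = 0.000000/1.0 = 0.0000
ω = 0 → v = (Δx·cos θ + Δy·sin θ)/dt = -0.7500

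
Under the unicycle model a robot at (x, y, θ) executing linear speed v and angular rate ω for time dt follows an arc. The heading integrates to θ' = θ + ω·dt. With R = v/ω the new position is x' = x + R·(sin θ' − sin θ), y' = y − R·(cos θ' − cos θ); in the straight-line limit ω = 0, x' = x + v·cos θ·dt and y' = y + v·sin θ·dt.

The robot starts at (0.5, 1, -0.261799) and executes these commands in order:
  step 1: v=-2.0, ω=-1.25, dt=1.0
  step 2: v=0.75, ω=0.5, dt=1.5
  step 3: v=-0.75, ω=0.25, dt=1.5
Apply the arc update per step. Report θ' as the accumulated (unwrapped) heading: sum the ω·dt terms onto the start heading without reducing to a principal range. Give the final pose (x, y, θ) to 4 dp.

(-1.1600, 2.0618, -0.3868)

step 1: θ'=-1.5118 (R=1.6000) → pose (-0.6831, 2.4511, -1.5118)
step 2: θ'=-0.7618 (R=1.5000) → pose (-0.2211, 1.4542, -0.7618)
step 3: θ'=-0.3868 (R=-3.0000) → pose (-1.1600, 2.0618, -0.3868)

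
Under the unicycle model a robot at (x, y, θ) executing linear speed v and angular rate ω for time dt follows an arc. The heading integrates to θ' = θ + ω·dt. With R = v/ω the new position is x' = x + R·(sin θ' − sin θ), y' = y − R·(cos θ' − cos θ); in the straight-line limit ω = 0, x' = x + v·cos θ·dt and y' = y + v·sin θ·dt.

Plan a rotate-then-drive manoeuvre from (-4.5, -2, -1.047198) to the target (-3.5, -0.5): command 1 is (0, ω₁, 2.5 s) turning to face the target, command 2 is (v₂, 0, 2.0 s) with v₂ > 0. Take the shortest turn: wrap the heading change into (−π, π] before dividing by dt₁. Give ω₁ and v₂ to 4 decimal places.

ω₁ = 0.8120, v₂ = 0.9014

heading to target = atan2(-0.5−-2, -3.5−-4.5) = 0.9828
Δθ = wrap(0.9828 − -1.0472) = 2.0300; ω₁ = Δθ/dt₁ = 0.8120
distance = √((-3.5−-4.5)² + (-0.5−-2)²) = 1.8028; v₂ = distance/dt₂ = 0.9014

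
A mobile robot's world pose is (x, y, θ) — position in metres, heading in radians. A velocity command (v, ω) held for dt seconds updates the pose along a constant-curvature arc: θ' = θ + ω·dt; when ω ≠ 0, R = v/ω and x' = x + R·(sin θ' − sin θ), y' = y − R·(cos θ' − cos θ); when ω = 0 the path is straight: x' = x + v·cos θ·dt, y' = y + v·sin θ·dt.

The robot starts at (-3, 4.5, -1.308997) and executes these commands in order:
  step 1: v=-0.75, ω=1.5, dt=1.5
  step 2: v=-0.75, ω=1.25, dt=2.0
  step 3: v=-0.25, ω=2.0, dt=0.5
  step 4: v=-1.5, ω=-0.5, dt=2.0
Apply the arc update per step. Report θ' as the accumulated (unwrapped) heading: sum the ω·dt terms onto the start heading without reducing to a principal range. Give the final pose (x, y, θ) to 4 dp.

step 1: θ'=0.9410 (R=-0.5000) → pose (-3.8870, 4.6651, 0.9410)
step 2: θ'=3.4410 (R=-0.6000) → pose (-3.2252, 3.7384, 3.4410)
step 3: θ'=4.4410 (R=-0.1250) → pose (-3.1416, 3.8243, 4.4410)
step 4: θ'=3.4410 (R=3.0000) → pose (-1.1363, 5.8866, 3.4410)

(-1.1363, 5.8866, 3.4410)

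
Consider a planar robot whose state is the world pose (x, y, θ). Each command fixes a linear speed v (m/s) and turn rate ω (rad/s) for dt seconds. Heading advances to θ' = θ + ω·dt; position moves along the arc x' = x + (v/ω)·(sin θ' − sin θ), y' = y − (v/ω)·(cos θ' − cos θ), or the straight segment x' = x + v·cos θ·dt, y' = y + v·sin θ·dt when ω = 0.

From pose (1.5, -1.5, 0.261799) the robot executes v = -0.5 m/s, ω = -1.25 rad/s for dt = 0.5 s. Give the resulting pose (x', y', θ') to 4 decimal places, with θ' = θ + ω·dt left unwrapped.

(1.2544, -1.4875, -0.3632)

θ' = 0.2618 + -1.25·0.5 = -0.3632
R = v/ω = -0.5/-1.25 = 0.4000
x' = 1.5 + 0.4000·(sin -0.3632 − sin 0.2618) = 1.2544
y' = -1.5 − 0.4000·(cos -0.3632 − cos 0.2618) = -1.4875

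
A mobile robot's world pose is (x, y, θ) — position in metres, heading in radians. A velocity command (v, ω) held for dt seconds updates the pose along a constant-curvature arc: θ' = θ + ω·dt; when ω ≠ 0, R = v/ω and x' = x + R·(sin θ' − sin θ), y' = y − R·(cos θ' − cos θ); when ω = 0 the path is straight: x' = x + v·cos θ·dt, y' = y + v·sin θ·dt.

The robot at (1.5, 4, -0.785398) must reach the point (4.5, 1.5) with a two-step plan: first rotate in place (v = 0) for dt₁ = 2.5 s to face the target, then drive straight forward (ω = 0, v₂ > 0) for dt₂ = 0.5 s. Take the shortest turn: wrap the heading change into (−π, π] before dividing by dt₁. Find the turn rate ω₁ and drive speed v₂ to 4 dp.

ω₁ = 0.0363, v₂ = 7.8102

heading to target = atan2(1.5−4, 4.5−1.5) = -0.6947
Δθ = wrap(-0.6947 − -0.7854) = 0.0907; ω₁ = Δθ/dt₁ = 0.0363
distance = √((4.5−1.5)² + (1.5−4)²) = 3.9051; v₂ = distance/dt₂ = 7.8102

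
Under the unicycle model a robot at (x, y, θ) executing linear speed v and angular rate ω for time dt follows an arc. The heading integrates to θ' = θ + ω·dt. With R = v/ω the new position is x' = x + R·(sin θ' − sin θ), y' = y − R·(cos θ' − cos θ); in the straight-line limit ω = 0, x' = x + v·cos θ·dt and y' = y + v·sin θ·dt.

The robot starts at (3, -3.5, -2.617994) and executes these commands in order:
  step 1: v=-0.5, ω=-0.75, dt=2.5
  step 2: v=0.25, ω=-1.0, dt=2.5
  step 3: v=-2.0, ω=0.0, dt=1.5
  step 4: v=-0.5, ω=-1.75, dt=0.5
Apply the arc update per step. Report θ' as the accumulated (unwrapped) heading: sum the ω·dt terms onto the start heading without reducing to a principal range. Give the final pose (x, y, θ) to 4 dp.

(2.0160, -1.5124, -7.8680)

step 1: θ'=-4.4930 (R=0.6667) → pose (3.9840, -3.9323, -4.4930)
step 2: θ'=-6.9930 (R=-0.2500) → pose (4.3909, -3.6882, -6.9930)
step 3: θ'=-6.9930 (straight) → pose (2.1155, -1.7332, -6.9930)
step 4: θ'=-7.8680 (R=0.2857) → pose (2.0160, -1.5124, -7.8680)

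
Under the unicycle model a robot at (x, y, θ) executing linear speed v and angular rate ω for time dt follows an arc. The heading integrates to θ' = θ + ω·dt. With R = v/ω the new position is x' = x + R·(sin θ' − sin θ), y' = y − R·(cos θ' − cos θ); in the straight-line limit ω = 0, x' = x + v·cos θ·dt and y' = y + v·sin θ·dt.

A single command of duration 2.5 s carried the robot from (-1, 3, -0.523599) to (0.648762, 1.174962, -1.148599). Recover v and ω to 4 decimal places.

v = 1.0000, ω = -0.2500

Δθ = -1.148599 − -0.523599 = -0.625000
ω = Δθ/dt = -0.625000/2.5 = -0.2500
R = −Δy/(cos θ' − cos θ) = -4.0000
v = R·ω = -4.0000·-0.2500 = 1.0000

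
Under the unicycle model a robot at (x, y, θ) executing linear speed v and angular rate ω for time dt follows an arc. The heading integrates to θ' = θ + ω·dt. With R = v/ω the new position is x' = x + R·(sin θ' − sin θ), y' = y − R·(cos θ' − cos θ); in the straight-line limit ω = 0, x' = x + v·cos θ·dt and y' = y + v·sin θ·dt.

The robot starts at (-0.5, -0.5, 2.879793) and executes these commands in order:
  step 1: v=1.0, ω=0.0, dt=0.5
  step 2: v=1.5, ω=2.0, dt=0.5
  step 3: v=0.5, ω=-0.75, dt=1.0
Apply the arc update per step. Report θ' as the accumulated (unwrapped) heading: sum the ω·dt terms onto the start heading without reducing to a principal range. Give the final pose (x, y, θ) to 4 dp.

step 1: θ'=2.8798 (straight) → pose (-0.9830, -0.3706, 2.8798)
step 2: θ'=3.8798 (R=0.7500) → pose (-1.6818, -0.5403, 3.8798)
step 3: θ'=3.1298 (R=-0.6667) → pose (-2.1383, -0.7138, 3.1298)

(-2.1383, -0.7138, 3.1298)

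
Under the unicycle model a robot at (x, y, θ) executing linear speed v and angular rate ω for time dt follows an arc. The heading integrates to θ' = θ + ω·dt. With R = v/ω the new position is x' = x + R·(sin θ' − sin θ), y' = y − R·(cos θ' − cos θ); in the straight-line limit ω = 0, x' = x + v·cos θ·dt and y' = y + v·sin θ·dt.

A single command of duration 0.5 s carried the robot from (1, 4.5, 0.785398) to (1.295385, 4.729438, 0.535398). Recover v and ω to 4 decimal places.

v = 0.7500, ω = -0.5000

Δθ = 0.535398 − 0.785398 = -0.250000
ω = Δθ/dt = -0.250000/0.5 = -0.5000
R = Δx/(sin θ' − sin θ) = -1.5000
v = R·ω = -1.5000·-0.5000 = 0.7500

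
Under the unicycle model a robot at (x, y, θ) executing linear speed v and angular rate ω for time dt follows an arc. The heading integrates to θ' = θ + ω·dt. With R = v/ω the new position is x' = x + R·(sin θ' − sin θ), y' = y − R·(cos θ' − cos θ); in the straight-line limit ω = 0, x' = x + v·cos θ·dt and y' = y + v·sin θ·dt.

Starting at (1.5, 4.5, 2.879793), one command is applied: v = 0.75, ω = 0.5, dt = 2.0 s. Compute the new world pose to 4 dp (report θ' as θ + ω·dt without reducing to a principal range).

(0.1023, 4.1606, 3.8798)

θ' = 2.8798 + 0.5·2.0 = 3.8798
R = v/ω = 0.75/0.5 = 1.5000
x' = 1.5 + 1.5000·(sin 3.8798 − sin 2.8798) = 0.1023
y' = 4.5 − 1.5000·(cos 3.8798 − cos 2.8798) = 4.1606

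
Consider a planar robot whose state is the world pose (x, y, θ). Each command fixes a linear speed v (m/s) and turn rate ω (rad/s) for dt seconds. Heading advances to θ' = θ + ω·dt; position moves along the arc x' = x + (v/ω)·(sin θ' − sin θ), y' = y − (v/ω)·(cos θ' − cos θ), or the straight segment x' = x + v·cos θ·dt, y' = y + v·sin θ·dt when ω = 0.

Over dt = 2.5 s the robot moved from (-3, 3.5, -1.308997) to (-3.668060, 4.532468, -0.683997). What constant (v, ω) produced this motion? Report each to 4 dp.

Δθ = -0.683997 − -1.308997 = 0.625000
ω = Δθ/dt = 0.625000/2.5 = 0.2500
R = −Δy/(cos θ' − cos θ) = -2.0000
v = R·ω = -2.0000·0.2500 = -0.5000

v = -0.5000, ω = 0.2500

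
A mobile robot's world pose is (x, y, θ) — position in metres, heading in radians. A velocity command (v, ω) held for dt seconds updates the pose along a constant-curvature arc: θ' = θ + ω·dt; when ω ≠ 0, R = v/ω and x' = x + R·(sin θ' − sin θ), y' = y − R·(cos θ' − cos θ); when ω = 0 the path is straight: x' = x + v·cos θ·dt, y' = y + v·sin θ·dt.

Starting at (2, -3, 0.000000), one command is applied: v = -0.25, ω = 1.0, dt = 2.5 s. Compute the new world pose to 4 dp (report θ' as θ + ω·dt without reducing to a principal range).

θ' = 0.0000 + 1.0·2.5 = 2.5000
R = v/ω = -0.25/1.0 = -0.2500
x' = 2 + -0.2500·(sin 2.5000 − sin 0.0000) = 1.8504
y' = -3 − -0.2500·(cos 2.5000 − cos 0.0000) = -3.4503

(1.8504, -3.4503, 2.5000)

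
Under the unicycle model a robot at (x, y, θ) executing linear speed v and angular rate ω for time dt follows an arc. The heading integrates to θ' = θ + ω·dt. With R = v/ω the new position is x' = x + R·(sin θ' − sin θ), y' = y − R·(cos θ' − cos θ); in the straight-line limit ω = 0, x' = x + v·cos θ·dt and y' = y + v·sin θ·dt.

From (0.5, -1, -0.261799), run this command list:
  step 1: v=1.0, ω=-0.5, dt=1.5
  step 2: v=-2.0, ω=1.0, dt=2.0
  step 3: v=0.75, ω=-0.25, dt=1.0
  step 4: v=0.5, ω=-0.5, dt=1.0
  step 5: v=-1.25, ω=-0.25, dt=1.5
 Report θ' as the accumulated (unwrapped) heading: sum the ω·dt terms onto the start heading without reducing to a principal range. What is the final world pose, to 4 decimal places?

step 1: θ'=-1.0118 (R=-2.0000) → pose (1.6779, -1.8712, -1.0118)
step 2: θ'=0.9882 (R=-2.0000) → pose (-1.6877, -1.8315, 0.9882)
step 3: θ'=0.7382 (R=-3.0000) → pose (-1.2015, -1.2630, 0.7382)
step 4: θ'=0.2382 (R=-1.0000) → pose (-0.7645, -1.0309, 0.2382)
step 5: θ'=-0.1368 (R=5.0000) → pose (-2.6261, -1.1254, -0.1368)

(-2.6261, -1.1254, -0.1368)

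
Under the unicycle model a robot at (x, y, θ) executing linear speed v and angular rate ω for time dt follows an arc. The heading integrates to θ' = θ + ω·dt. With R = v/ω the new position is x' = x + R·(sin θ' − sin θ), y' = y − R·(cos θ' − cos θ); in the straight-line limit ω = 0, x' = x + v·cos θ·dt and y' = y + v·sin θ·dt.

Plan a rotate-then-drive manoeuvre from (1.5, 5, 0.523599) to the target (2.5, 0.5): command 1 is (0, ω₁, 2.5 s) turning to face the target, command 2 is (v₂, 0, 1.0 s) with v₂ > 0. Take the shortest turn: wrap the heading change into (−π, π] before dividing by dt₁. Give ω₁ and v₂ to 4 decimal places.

ω₁ = -0.7503, v₂ = 4.6098

heading to target = atan2(0.5−5, 2.5−1.5) = -1.3521
Δθ = wrap(-1.3521 − 0.5236) = -1.8757; ω₁ = Δθ/dt₁ = -0.7503
distance = √((2.5−1.5)² + (0.5−5)²) = 4.6098; v₂ = distance/dt₂ = 4.6098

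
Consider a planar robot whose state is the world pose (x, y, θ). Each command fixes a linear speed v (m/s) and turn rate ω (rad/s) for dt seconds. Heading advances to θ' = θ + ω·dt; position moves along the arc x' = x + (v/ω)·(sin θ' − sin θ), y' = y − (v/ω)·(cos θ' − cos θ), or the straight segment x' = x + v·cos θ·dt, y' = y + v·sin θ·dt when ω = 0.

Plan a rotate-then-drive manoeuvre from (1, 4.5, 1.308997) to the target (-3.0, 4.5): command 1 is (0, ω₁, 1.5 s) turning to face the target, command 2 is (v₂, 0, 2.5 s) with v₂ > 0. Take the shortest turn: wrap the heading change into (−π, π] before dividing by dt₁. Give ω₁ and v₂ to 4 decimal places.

ω₁ = 1.2217, v₂ = 1.6000

heading to target = atan2(4.5−4.5, -3−1) = 3.1416
Δθ = wrap(3.1416 − 1.3090) = 1.8326; ω₁ = Δθ/dt₁ = 1.2217
distance = √((-3−1)² + (4.5−4.5)²) = 4.0000; v₂ = distance/dt₂ = 1.6000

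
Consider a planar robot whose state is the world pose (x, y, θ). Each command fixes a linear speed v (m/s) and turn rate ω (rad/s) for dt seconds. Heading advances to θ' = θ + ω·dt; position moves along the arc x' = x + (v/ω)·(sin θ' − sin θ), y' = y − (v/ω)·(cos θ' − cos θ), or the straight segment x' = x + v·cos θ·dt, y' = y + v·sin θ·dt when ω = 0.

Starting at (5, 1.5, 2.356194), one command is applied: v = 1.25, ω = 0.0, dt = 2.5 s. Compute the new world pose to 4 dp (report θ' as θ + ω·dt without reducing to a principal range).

θ' = 2.3562 + 0.0·2.5 = 2.3562
ω = 0 → straight: x' = 5 + 1.25·cos(2.3562)·2.5 = 2.7903
y' = 1.5 + 1.25·sin(2.3562)·2.5 = 3.7097

(2.7903, 3.7097, 2.3562)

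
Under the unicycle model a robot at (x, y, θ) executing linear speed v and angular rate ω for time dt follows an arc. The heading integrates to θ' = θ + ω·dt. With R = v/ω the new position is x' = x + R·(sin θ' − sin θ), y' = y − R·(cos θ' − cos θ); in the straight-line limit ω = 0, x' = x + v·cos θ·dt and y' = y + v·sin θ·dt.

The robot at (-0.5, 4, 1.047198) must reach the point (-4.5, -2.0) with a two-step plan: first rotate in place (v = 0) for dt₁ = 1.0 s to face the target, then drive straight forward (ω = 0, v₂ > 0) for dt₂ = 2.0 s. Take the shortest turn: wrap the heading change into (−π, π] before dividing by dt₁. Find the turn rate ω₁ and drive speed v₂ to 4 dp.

ω₁ = 3.0772, v₂ = 3.6056

heading to target = atan2(-2−4, -4.5−-0.5) = -2.1588
Δθ = wrap(-2.1588 − 1.0472) = 3.0772; ω₁ = Δθ/dt₁ = 3.0772
distance = √((-4.5−-0.5)² + (-2−4)²) = 7.2111; v₂ = distance/dt₂ = 3.6056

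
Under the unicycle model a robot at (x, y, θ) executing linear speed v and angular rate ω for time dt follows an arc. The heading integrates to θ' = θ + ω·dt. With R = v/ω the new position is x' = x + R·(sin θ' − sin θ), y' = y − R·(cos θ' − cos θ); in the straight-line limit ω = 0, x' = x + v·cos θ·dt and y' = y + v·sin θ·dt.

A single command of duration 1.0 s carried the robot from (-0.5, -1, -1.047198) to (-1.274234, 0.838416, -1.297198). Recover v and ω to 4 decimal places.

Δθ = -1.297198 − -1.047198 = -0.250000
ω = Δθ/dt = -0.250000/1.0 = -0.2500
R = −Δy/(cos θ' − cos θ) = 8.0000
v = R·ω = 8.0000·-0.2500 = -2.0000

v = -2.0000, ω = -0.2500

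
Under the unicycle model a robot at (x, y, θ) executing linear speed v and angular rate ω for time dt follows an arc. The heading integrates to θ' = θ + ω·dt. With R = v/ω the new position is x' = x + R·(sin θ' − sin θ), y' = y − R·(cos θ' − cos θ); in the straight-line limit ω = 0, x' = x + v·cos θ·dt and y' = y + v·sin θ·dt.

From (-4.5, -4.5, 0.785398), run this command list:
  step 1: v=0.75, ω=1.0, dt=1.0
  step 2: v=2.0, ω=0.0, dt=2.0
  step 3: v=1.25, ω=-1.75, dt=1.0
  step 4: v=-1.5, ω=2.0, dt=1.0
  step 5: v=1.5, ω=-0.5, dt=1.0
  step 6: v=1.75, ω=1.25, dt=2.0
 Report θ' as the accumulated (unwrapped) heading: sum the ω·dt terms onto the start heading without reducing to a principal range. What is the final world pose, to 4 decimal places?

step 1: θ'=1.7854 (R=0.7500) → pose (-4.2975, -3.8100, 1.7854)
step 2: θ'=1.7854 (straight) → pose (-5.1494, 0.0983, 1.7854)
step 3: θ'=0.0354 (R=-0.7143) → pose (-4.4767, 0.9642, 0.0354)
step 4: θ'=2.0354 (R=-0.7500) → pose (-5.1207, -0.1213, 2.0354)
step 5: θ'=1.5354 (R=-3.0000) → pose (-5.4368, 1.3290, 1.5354)
step 6: θ'=4.0354 (R=1.4000) → pose (-7.9272, 2.2556, 4.0354)

(-7.9272, 2.2556, 4.0354)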